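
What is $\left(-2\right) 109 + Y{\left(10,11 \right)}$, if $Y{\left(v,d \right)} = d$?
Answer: $-207$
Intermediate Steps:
$\left(-2\right) 109 + Y{\left(10,11 \right)} = \left(-2\right) 109 + 11 = -218 + 11 = -207$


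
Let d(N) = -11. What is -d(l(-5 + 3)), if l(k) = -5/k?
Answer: 11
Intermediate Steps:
-d(l(-5 + 3)) = -1*(-11) = 11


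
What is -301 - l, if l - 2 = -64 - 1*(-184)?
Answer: -423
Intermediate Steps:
l = 122 (l = 2 + (-64 - 1*(-184)) = 2 + (-64 + 184) = 2 + 120 = 122)
-301 - l = -301 - 1*122 = -301 - 122 = -423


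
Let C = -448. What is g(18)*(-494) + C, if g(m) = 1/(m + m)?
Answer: -8311/18 ≈ -461.72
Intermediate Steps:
g(m) = 1/(2*m)
g(18)*(-494) + C = ((½)/18)*(-494) - 448 = ((½)*(1/18))*(-494) - 448 = (1/36)*(-494) - 448 = -247/18 - 448 = -8311/18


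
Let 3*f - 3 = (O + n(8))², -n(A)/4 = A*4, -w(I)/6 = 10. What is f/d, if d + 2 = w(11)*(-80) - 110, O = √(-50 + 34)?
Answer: 5457/4688 - 64*I/879 ≈ 1.164 - 0.07281*I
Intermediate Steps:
w(I) = -60 (w(I) = -6*10 = -60)
n(A) = -16*A (n(A) = -4*A*4 = -16*A)
O = 4*I (O = √(-16) = 4*I ≈ 4.0*I)
d = 4688 (d = -2 + (-60*(-80) - 110) = -2 + (4800 - 110) = -2 + 4690 = 4688)
f = 1 + (-128 + 4*I)²/3 (f = 1 + (4*I - 16*8)²/3 = 1 + (4*I - 128)²/3 = 1 + (-128 + 4*I)²/3 ≈ 5457.0 - 341.33*I)
f/d = (5457 - 1024*I/3)/4688 = (5457 - 1024*I/3)*(1/4688) = 5457/4688 - 64*I/879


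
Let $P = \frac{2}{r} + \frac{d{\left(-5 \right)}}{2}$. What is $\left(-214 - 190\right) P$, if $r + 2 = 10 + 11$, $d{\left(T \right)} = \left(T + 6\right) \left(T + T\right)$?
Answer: $\frac{37572}{19} \approx 1977.5$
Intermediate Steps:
$d{\left(T \right)} = 2 T \left(6 + T\right)$ ($d{\left(T \right)} = \left(6 + T\right) 2 T = 2 T \left(6 + T\right)$)
$r = 19$ ($r = -2 + \left(10 + 11\right) = -2 + 21 = 19$)
$P = - \frac{93}{19}$ ($P = \frac{2}{19} + \frac{2 \left(-5\right) \left(6 - 5\right)}{2} = 2 \cdot \frac{1}{19} + 2 \left(-5\right) 1 \cdot \frac{1}{2} = \frac{2}{19} - 5 = - \frac{93}{19} \approx -4.8947$)
$\left(-214 - 190\right) P = \left(-214 - 190\right) \left(- \frac{93}{19}\right) = \left(-404\right) \left(- \frac{93}{19}\right) = \frac{37572}{19}$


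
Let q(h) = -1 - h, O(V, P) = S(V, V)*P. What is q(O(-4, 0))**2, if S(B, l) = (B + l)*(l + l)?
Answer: 1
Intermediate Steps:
S(B, l) = 2*l*(B + l) (S(B, l) = (B + l)*(2*l) = 2*l*(B + l))
O(V, P) = 4*P*V**2 (O(V, P) = (2*V*(V + V))*P = (2*V*(2*V))*P = (4*V**2)*P = 4*P*V**2)
q(O(-4, 0))**2 = (-1 - 4*0*(-4)**2)**2 = (-1 - 4*0*16)**2 = (-1 - 1*0)**2 = (-1 + 0)**2 = (-1)**2 = 1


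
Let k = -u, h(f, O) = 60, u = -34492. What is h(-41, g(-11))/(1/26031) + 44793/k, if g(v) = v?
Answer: 53871719913/34492 ≈ 1.5619e+6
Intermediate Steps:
k = 34492 (k = -1*(-34492) = 34492)
h(-41, g(-11))/(1/26031) + 44793/k = 60/(1/26031) + 44793/34492 = 60/(1/26031) + 44793*(1/34492) = 60*26031 + 44793/34492 = 1561860 + 44793/34492 = 53871719913/34492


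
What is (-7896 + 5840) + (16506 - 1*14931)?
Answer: -481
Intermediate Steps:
(-7896 + 5840) + (16506 - 1*14931) = -2056 + (16506 - 14931) = -2056 + 1575 = -481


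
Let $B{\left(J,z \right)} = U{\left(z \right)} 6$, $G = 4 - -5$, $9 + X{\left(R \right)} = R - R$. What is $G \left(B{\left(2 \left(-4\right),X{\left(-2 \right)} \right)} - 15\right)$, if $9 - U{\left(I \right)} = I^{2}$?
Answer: $-4023$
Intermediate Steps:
$U{\left(I \right)} = 9 - I^{2}$
$X{\left(R \right)} = -9$ ($X{\left(R \right)} = -9 + \left(R - R\right) = -9 + 0 = -9$)
$G = 9$ ($G = 4 + 5 = 9$)
$B{\left(J,z \right)} = 54 - 6 z^{2}$ ($B{\left(J,z \right)} = \left(9 - z^{2}\right) 6 = 54 - 6 z^{2}$)
$G \left(B{\left(2 \left(-4\right),X{\left(-2 \right)} \right)} - 15\right) = 9 \left(\left(54 - 6 \left(-9\right)^{2}\right) - 15\right) = 9 \left(\left(54 - 486\right) - 15\right) = 9 \left(-432 - 15\right) = 9 \left(-447\right) = -4023$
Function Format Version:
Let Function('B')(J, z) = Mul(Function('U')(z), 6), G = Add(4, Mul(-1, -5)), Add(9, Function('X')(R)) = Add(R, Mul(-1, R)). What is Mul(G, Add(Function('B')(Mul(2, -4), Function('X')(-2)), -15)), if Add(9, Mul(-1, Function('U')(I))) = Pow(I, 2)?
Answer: -4023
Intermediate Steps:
Function('U')(I) = Add(9, Mul(-1, Pow(I, 2)))
Function('X')(R) = -9 (Function('X')(R) = Add(-9, Add(R, Mul(-1, R))) = Add(-9, 0) = -9)
G = 9 (G = Add(4, 5) = 9)
Function('B')(J, z) = Add(54, Mul(-6, Pow(z, 2))) (Function('B')(J, z) = Mul(Add(9, Mul(-1, Pow(z, 2))), 6) = Add(54, Mul(-6, Pow(z, 2))))
Mul(G, Add(Function('B')(Mul(2, -4), Function('X')(-2)), -15)) = Mul(9, Add(Add(54, Mul(-6, Pow(-9, 2))), -15)) = Mul(9, Add(Add(54, Mul(-6, 81)), -15)) = Mul(9, Add(Add(54, -486), -15)) = Mul(9, Add(-432, -15)) = Mul(9, -447) = -4023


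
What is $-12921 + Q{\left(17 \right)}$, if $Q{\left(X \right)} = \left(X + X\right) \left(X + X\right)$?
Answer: $-11765$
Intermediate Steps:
$Q{\left(X \right)} = 4 X^{2}$ ($Q{\left(X \right)} = 2 X 2 X = 4 X^{2}$)
$-12921 + Q{\left(17 \right)} = -12921 + 4 \cdot 17^{2} = -12921 + 4 \cdot 289 = -12921 + 1156 = -11765$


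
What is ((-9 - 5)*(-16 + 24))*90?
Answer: -10080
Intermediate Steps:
((-9 - 5)*(-16 + 24))*90 = -14*8*90 = -112*90 = -10080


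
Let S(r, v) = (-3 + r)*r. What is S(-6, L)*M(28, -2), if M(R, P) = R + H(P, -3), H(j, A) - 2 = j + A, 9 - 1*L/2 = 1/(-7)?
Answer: 1350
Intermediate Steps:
L = 128/7 (L = 18 - 2/(-7) = 18 - 2*(-1/7) = 18 + 2/7 = 128/7 ≈ 18.286)
S(r, v) = r*(-3 + r)
H(j, A) = 2 + A + j (H(j, A) = 2 + (j + A) = 2 + (A + j) = 2 + A + j)
M(R, P) = -1 + P + R (M(R, P) = R + (2 - 3 + P) = R + (-1 + P) = -1 + P + R)
S(-6, L)*M(28, -2) = (-6*(-3 - 6))*(-1 - 2 + 28) = -6*(-9)*25 = 54*25 = 1350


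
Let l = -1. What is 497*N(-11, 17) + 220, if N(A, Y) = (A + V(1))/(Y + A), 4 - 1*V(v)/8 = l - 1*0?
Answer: 15733/6 ≈ 2622.2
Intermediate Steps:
V(v) = 40 (V(v) = 32 - 8*(-1 - 1*0) = 32 - 8*(-1 + 0) = 32 - 8*(-1) = 32 + 8 = 40)
N(A, Y) = (40 + A)/(A + Y) (N(A, Y) = (A + 40)/(Y + A) = (40 + A)/(A + Y))
497*N(-11, 17) + 220 = 497*((40 - 11)/(-11 + 17)) + 220 = 497*(29/6) + 220 = 14413/6 + 220 = 15733/6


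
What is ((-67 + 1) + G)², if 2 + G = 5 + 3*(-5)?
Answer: 6084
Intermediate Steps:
G = -12 (G = -2 + (5 + 3*(-5)) = -2 + (5 - 15) = -2 - 10 = -12)
((-67 + 1) + G)² = ((-67 + 1) - 12)² = (-66 - 12)² = (-78)² = 6084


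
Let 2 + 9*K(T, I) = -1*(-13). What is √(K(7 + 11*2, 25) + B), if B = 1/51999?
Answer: √3304813778/51999 ≈ 1.1056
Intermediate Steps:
K(T, I) = 11/9 (K(T, I) = -2/9 + (-1*(-13))/9 = -2/9 + (⅑)*13 = -2/9 + 13/9 = 11/9)
B = 1/51999 ≈ 1.9231e-5
√(K(7 + 11*2, 25) + B) = √(11/9 + 1/51999) = √(190666/155997) = √3304813778/51999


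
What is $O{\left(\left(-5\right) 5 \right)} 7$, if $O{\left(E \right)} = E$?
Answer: $-175$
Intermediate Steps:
$O{\left(\left(-5\right) 5 \right)} 7 = \left(-5\right) 5 \cdot 7 = \left(-25\right) 7 = -175$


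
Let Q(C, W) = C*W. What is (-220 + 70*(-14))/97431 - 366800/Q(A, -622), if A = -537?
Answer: -6023084600/5423886339 ≈ -1.1105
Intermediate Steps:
(-220 + 70*(-14))/97431 - 366800/Q(A, -622) = (-220 + 70*(-14))/97431 - 366800/((-537*(-622))) = (-220 - 980)*(1/97431) - 366800/334014 = -1200*1/97431 - 366800*1/334014 = -400/32477 - 183400/167007 = -6023084600/5423886339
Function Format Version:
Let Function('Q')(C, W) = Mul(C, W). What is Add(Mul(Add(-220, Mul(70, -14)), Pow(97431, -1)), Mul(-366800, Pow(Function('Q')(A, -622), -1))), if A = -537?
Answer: Rational(-6023084600, 5423886339) ≈ -1.1105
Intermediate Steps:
Add(Mul(Add(-220, Mul(70, -14)), Pow(97431, -1)), Mul(-366800, Pow(Function('Q')(A, -622), -1))) = Add(Mul(Add(-220, Mul(70, -14)), Pow(97431, -1)), Mul(-366800, Pow(Mul(-537, -622), -1))) = Add(Mul(Add(-220, -980), Rational(1, 97431)), Mul(-366800, Pow(334014, -1))) = Add(Mul(-1200, Rational(1, 97431)), Mul(-366800, Rational(1, 334014))) = Add(Rational(-400, 32477), Rational(-183400, 167007)) = Rational(-6023084600, 5423886339)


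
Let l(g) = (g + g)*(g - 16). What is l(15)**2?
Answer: 900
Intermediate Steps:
l(g) = 2*g*(-16 + g) (l(g) = (2*g)*(-16 + g) = 2*g*(-16 + g))
l(15)**2 = (2*15*(-16 + 15))**2 = (2*15*(-1))**2 = (-30)**2 = 900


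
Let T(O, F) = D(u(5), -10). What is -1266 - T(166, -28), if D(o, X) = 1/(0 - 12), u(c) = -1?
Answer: -15191/12 ≈ -1265.9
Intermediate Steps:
D(o, X) = -1/12 (D(o, X) = 1/(-12) = -1/12)
T(O, F) = -1/12
-1266 - T(166, -28) = -1266 - 1*(-1/12) = -1266 + 1/12 = -15191/12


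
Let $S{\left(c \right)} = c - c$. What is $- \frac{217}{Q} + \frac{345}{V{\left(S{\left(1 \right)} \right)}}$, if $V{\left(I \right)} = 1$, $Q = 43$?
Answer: $\frac{14618}{43} \approx 339.95$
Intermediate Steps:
$S{\left(c \right)} = 0$
$- \frac{217}{Q} + \frac{345}{V{\left(S{\left(1 \right)} \right)}} = - \frac{217}{43} + \frac{345}{1} = \left(-217\right) \frac{1}{43} + 345 \cdot 1 = - \frac{217}{43} + 345 = \frac{14618}{43}$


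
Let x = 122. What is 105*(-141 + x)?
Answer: -1995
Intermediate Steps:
105*(-141 + x) = 105*(-141 + 122) = 105*(-19) = -1995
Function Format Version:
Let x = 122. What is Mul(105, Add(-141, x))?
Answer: -1995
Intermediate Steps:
Mul(105, Add(-141, x)) = Mul(105, Add(-141, 122)) = Mul(105, -19) = -1995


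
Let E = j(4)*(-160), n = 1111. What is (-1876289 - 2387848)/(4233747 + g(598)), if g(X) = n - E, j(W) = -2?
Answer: -4264137/4234538 ≈ -1.0070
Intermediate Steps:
E = 320 (E = -2*(-160) = 320)
g(X) = 791 (g(X) = 1111 - 1*320 = 1111 - 320 = 791)
(-1876289 - 2387848)/(4233747 + g(598)) = (-1876289 - 2387848)/(4233747 + 791) = -4264137/4234538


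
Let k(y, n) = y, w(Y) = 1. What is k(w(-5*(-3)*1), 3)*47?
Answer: 47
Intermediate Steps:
k(w(-5*(-3)*1), 3)*47 = 1*47 = 47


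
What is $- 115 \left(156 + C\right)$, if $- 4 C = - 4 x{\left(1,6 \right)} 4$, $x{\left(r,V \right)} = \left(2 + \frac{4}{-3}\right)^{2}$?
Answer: $- \frac{163300}{9} \approx -18144.0$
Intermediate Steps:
$x{\left(r,V \right)} = \frac{4}{9}$ ($x{\left(r,V \right)} = \left(2 + 4 \left(- \frac{1}{3}\right)\right)^{2} = \left(2 - \frac{4}{3}\right)^{2} = \left(\frac{2}{3}\right)^{2} = \frac{4}{9}$)
$C = \frac{16}{9}$ ($C = - \frac{\left(-4\right) \frac{4}{9} \cdot 4}{4} = - \frac{\left(- \frac{16}{9}\right) 4}{4} = \left(- \frac{1}{4}\right) \left(- \frac{64}{9}\right) = \frac{16}{9} \approx 1.7778$)
$- 115 \left(156 + C\right) = - 115 \left(156 + \frac{16}{9}\right) = \left(-115\right) \frac{1420}{9} = - \frac{163300}{9}$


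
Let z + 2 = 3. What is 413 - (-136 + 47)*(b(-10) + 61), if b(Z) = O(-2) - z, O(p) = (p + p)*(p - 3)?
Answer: 7533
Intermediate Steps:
z = 1 (z = -2 + 3 = 1)
O(p) = 2*p*(-3 + p) (O(p) = (2*p)*(-3 + p) = 2*p*(-3 + p))
b(Z) = 19 (b(Z) = 2*(-2)*(-3 - 2) - 1*1 = 2*(-2)*(-5) - 1 = 20 - 1 = 19)
413 - (-136 + 47)*(b(-10) + 61) = 413 - (-136 + 47)*(19 + 61) = 413 - (-89)*80 = 413 - 1*(-7120) = 413 + 7120 = 7533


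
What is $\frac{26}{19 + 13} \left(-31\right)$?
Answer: $- \frac{403}{16} \approx -25.188$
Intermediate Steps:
$\frac{26}{19 + 13} \left(-31\right) = \frac{26}{32} \left(-31\right) = 26 \cdot \frac{1}{32} \left(-31\right) = \frac{13}{16} \left(-31\right) = - \frac{403}{16}$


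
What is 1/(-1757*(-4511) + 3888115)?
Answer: 1/11813942 ≈ 8.4646e-8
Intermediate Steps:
1/(-1757*(-4511) + 3888115) = 1/(7925827 + 3888115) = 1/11813942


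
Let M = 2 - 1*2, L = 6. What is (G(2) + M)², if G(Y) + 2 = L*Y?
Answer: 100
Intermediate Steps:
G(Y) = -2 + 6*Y
M = 0 (M = 2 - 2 = 0)
(G(2) + M)² = ((-2 + 6*2) + 0)² = ((-2 + 12) + 0)² = (10 + 0)² = 10² = 100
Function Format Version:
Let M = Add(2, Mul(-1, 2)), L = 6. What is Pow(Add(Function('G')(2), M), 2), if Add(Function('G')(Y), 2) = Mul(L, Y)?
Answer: 100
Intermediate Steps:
Function('G')(Y) = Add(-2, Mul(6, Y))
M = 0 (M = Add(2, -2) = 0)
Pow(Add(Function('G')(2), M), 2) = Pow(Add(Add(-2, Mul(6, 2)), 0), 2) = Pow(Add(Add(-2, 12), 0), 2) = Pow(Add(10, 0), 2) = Pow(10, 2) = 100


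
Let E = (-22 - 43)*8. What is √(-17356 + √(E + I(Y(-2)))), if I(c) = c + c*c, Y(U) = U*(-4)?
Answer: 2*√(-4339 + 2*I*√7) ≈ 0.080331 + 131.74*I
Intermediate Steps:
Y(U) = -4*U
E = -520 (E = -65*8 = -520)
I(c) = c + c²
√(-17356 + √(E + I(Y(-2)))) = √(-17356 + √(-520 + (-4*(-2))*(1 - 4*(-2)))) = √(-17356 + √(-520 + 8*(1 + 8))) = √(-17356 + √(-520 + 8*9)) = √(-17356 + √(-520 + 72)) = √(-17356 + √(-448)) = √(-17356 + 8*I*√7)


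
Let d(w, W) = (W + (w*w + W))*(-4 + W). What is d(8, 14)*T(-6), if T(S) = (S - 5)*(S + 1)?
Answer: 50600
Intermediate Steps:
T(S) = (1 + S)*(-5 + S) (T(S) = (-5 + S)*(1 + S) = (1 + S)*(-5 + S))
d(w, W) = (-4 + W)*(w² + 2*W) (d(w, W) = (W + (w² + W))*(-4 + W) = (W + (W + w²))*(-4 + W) = (w² + 2*W)*(-4 + W) = (-4 + W)*(w² + 2*W))
d(8, 14)*T(-6) = (-8*14 - 4*8² + 2*14² + 14*8²)*(-5 + (-6)² - 4*(-6)) = (-112 - 4*64 + 2*196 + 14*64)*(-5 + 36 + 24) = (-112 - 256 + 392 + 896)*55 = 920*55 = 50600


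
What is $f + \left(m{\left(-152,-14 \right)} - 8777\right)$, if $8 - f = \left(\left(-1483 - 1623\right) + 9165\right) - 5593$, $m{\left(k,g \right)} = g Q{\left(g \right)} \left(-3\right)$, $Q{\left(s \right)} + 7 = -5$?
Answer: $-9739$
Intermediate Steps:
$Q{\left(s \right)} = -12$ ($Q{\left(s \right)} = -7 - 5 = -12$)
$m{\left(k,g \right)} = 36 g$ ($m{\left(k,g \right)} = g \left(-12\right) \left(-3\right) = - 12 g \left(-3\right) = 36 g$)
$f = -458$ ($f = 8 - \left(\left(\left(-1483 - 1623\right) + 9165\right) - 5593\right) = 8 - \left(\left(-3106 + 9165\right) - 5593\right) = 8 - \left(6059 - 5593\right) = 8 - 466 = -458$)
$f + \left(m{\left(-152,-14 \right)} - 8777\right) = -458 + \left(36 \left(-14\right) - 8777\right) = -458 - 9281 = -9739$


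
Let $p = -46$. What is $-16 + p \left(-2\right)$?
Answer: $76$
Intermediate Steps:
$-16 + p \left(-2\right) = -16 - -92 = -16 + 92 = 76$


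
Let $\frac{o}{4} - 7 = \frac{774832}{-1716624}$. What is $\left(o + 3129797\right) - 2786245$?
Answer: $\frac{36862160912}{107289} \approx 3.4358 \cdot 10^{5}$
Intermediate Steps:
$o = \frac{2810384}{107289}$ ($o = 28 + 4 \frac{774832}{-1716624} = 28 + 4 \cdot 774832 \left(- \frac{1}{1716624}\right) = 28 + 4 \left(- \frac{48427}{107289}\right) = 28 - \frac{193708}{107289} = \frac{2810384}{107289} \approx 26.195$)
$\left(o + 3129797\right) - 2786245 = \left(\frac{2810384}{107289} + 3129797\right) - 2786245 = \frac{335795600717}{107289} - 2786245 = \frac{36862160912}{107289}$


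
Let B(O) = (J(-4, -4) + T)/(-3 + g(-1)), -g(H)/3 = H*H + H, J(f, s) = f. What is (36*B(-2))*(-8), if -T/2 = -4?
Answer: 384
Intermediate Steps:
g(H) = -3*H - 3*H² (g(H) = -3*(H*H + H) = -3*(H² + H) = -3*(H + H²) = -3*H - 3*H²)
T = 8 (T = -2*(-4) = 8)
B(O) = -4/3 (B(O) = (-4 + 8)/(-3 - 3*(-1)*(1 - 1)) = 4/(-3 - 3*(-1)*0) = 4/(-3 + 0) = 4/(-3) = 4*(-⅓) = -4/3)
(36*B(-2))*(-8) = (36*(-4/3))*(-8) = -48*(-8) = 384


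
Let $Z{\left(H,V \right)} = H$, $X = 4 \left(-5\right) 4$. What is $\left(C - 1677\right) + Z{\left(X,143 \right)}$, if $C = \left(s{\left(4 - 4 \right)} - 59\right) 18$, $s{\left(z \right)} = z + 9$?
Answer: $-2657$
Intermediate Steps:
$s{\left(z \right)} = 9 + z$
$X = -80$ ($X = \left(-20\right) 4 = -80$)
$C = -900$ ($C = \left(\left(9 + \left(4 - 4\right)\right) - 59\right) 18 = \left(\left(9 + 0\right) - 59\right) 18 = \left(9 - 59\right) 18 = \left(-50\right) 18 = -900$)
$\left(C - 1677\right) + Z{\left(X,143 \right)} = \left(-900 - 1677\right) - 80 = -2577 - 80 = -2657$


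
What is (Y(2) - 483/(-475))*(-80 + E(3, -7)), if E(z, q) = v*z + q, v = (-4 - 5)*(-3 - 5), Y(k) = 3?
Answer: 246132/475 ≈ 518.17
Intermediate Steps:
v = 72 (v = -9*(-8) = 72)
E(z, q) = q + 72*z (E(z, q) = 72*z + q = q + 72*z)
(Y(2) - 483/(-475))*(-80 + E(3, -7)) = (3 - 483/(-475))*(-80 + (-7 + 72*3)) = (3 - 483*(-1/475))*(-80 + (-7 + 216)) = (3 + 483/475)*(-80 + 209) = (1908/475)*129 = 246132/475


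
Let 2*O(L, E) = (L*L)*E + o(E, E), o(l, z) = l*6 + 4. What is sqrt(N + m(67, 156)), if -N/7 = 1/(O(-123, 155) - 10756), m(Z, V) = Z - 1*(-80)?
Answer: sqrt(794228382771845)/2324417 ≈ 12.124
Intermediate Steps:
o(l, z) = 4 + 6*l (o(l, z) = 6*l + 4 = 4 + 6*l)
O(L, E) = 2 + 3*E + E*L**2/2 (O(L, E) = ((L*L)*E + (4 + 6*E))/2 = (L**2*E + (4 + 6*E))/2 = (E*L**2 + (4 + 6*E))/2 = (4 + 6*E + E*L**2)/2 = 2 + 3*E + E*L**2/2)
m(Z, V) = 80 + Z (m(Z, V) = Z + 80 = 80 + Z)
N = -14/2324417 (N = -7/((2 + 3*155 + (1/2)*155*(-123)**2) - 10756) = -7/((2 + 465 + (1/2)*155*15129) - 10756) = -7/((2 + 465 + 2344995/2) - 10756) = -7/(2345929/2 - 10756) = -7/2324417/2 = -7*2/2324417 = -14/2324417 ≈ -6.0230e-6)
sqrt(N + m(67, 156)) = sqrt(-14/2324417 + (80 + 67)) = sqrt(-14/2324417 + 147) = sqrt(341689285/2324417) = sqrt(794228382771845)/2324417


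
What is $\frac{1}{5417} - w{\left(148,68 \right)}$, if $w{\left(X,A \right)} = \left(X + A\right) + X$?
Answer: $- \frac{1971787}{5417} \approx -364.0$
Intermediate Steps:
$w{\left(X,A \right)} = A + 2 X$ ($w{\left(X,A \right)} = \left(A + X\right) + X = A + 2 X$)
$\frac{1}{5417} - w{\left(148,68 \right)} = \frac{1}{5417} - \left(68 + 2 \cdot 148\right) = \frac{1}{5417} - \left(68 + 296\right) = \frac{1}{5417} - 364 = - \frac{1971787}{5417}$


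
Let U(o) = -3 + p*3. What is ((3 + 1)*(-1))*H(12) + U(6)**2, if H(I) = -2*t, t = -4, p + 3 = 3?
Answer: -23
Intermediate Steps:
p = 0 (p = -3 + 3 = 0)
H(I) = 8 (H(I) = -2*(-4) = 8)
U(o) = -3 (U(o) = -3 + 0*3 = -3 + 0 = -3)
((3 + 1)*(-1))*H(12) + U(6)**2 = ((3 + 1)*(-1))*8 + (-3)**2 = (4*(-1))*8 + 9 = -4*8 + 9 = -32 + 9 = -23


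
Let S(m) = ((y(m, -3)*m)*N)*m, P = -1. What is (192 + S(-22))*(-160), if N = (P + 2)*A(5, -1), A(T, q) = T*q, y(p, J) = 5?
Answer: 1905280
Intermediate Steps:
N = -5 (N = (-1 + 2)*(5*(-1)) = 1*(-5) = -5)
S(m) = -25*m² (S(m) = ((5*m)*(-5))*m = (-25*m)*m = -25*m²)
(192 + S(-22))*(-160) = (192 - 25*(-22)²)*(-160) = (192 - 25*484)*(-160) = (192 - 12100)*(-160) = -11908*(-160) = 1905280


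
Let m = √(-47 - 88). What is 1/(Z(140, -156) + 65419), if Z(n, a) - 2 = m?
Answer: 2423/158515088 - I*√15/1426635792 ≈ 1.5286e-5 - 2.7148e-9*I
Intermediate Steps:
m = 3*I*√15 (m = √(-135) = 3*I*√15 ≈ 11.619*I)
Z(n, a) = 2 + 3*I*√15
1/(Z(140, -156) + 65419) = 1/((2 + 3*I*√15) + 65419) = 1/(65421 + 3*I*√15)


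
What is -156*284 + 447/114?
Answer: -1683403/38 ≈ -44300.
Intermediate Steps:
-156*284 + 447/114 = -44304 + 447*(1/114) = -44304 + 149/38 = -1683403/38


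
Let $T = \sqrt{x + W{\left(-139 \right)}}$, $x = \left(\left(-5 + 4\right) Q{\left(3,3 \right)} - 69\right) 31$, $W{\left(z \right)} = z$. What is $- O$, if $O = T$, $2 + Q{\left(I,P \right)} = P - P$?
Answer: $- 2 i \sqrt{554} \approx - 47.074 i$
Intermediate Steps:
$Q{\left(I,P \right)} = -2$ ($Q{\left(I,P \right)} = -2 + \left(P - P\right) = -2 + 0 = -2$)
$x = -2077$ ($x = \left(\left(-5 + 4\right) \left(-2\right) - 69\right) 31 = \left(\left(-1\right) \left(-2\right) - 69\right) 31 = \left(2 - 69\right) 31 = \left(-67\right) 31 = -2077$)
$T = 2 i \sqrt{554}$ ($T = \sqrt{-2077 - 139} = \sqrt{-2216} = 2 i \sqrt{554} \approx 47.074 i$)
$O = 2 i \sqrt{554} \approx 47.074 i$
$- O = - 2 i \sqrt{554}$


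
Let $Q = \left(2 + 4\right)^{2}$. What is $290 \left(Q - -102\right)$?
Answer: $40020$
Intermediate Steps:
$Q = 36$ ($Q = 6^{2} = 36$)
$290 \left(Q - -102\right) = 290 \left(36 - -102\right) = 290 \left(36 + 102\right) = 290 \cdot 138 = 40020$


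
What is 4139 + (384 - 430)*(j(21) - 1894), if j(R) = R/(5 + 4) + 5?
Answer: 272777/3 ≈ 90926.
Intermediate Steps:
j(R) = 5 + R/9 (j(R) = R/9 + 5 = 5 + R/9)
4139 + (384 - 430)*(j(21) - 1894) = 4139 + (384 - 430)*((5 + (⅑)*21) - 1894) = 4139 - 46*((5 + 7/3) - 1894) = 4139 - 46*(22/3 - 1894) = 4139 - 46*(-5660/3) = 4139 + 260360/3 = 272777/3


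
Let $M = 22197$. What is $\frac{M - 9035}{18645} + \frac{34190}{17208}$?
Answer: $\frac{143994041}{53473860} \approx 2.6928$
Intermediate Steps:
$\frac{M - 9035}{18645} + \frac{34190}{17208} = \frac{22197 - 9035}{18645} + \frac{34190}{17208} = 13162 \cdot \frac{1}{18645} + 34190 \cdot \frac{1}{17208} = \frac{13162}{18645} + \frac{17095}{8604} = \frac{143994041}{53473860}$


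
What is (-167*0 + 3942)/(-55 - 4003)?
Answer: -1971/2029 ≈ -0.97141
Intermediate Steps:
(-167*0 + 3942)/(-55 - 4003) = (0 + 3942)/(-4058) = 3942*(-1/4058) = -1971/2029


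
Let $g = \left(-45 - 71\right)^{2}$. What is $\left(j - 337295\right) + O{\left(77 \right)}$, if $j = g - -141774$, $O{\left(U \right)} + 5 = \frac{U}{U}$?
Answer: $-182069$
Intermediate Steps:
$g = 13456$ ($g = \left(-116\right)^{2} = 13456$)
$O{\left(U \right)} = -4$ ($O{\left(U \right)} = -5 + \frac{U}{U} = -5 + 1 = -4$)
$j = 155230$ ($j = 13456 - -141774 = 13456 + 141774 = 155230$)
$\left(j - 337295\right) + O{\left(77 \right)} = \left(155230 - 337295\right) - 4 = -182065 - 4 = -182069$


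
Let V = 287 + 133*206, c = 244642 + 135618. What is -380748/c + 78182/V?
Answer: 959423947/526374905 ≈ 1.8227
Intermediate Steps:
c = 380260
V = 27685 (V = 287 + 27398 = 27685)
-380748/c + 78182/V = -380748/380260 + 78182/27685 = -380748*1/380260 + 78182*(1/27685) = -95187/95065 + 78182/27685 = 959423947/526374905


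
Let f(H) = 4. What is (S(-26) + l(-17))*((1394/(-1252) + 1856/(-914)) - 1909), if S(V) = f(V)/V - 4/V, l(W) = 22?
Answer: -6017329945/143041 ≈ -42067.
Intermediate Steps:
S(V) = 0 (S(V) = 4/V - 4/V = 0)
(S(-26) + l(-17))*((1394/(-1252) + 1856/(-914)) - 1909) = (0 + 22)*((1394/(-1252) + 1856/(-914)) - 1909) = 22*((1394*(-1/1252) + 1856*(-1/914)) - 1909) = 22*((-697/626 - 928/457) - 1909) = 22*(-899457/286082 - 1909) = 22*(-547029995/286082) = -6017329945/143041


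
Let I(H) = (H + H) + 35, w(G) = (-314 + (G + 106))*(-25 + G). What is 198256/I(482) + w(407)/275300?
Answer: 27327909391/137512350 ≈ 198.73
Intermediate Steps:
w(G) = (-208 + G)*(-25 + G) (w(G) = (-314 + (106 + G))*(-25 + G) = (-208 + G)*(-25 + G))
I(H) = 35 + 2*H (I(H) = 2*H + 35 = 35 + 2*H)
198256/I(482) + w(407)/275300 = 198256/(35 + 2*482) + (5200 + 407² - 233*407)/275300 = 198256/(35 + 964) + (5200 + 165649 - 94831)*(1/275300) = 198256/999 + 76018*(1/275300) = 198256*(1/999) + 38009/137650 = 198256/999 + 38009/137650 = 27327909391/137512350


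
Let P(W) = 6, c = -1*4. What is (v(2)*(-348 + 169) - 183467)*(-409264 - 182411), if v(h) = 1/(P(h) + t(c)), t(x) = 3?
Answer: 325693814950/3 ≈ 1.0856e+11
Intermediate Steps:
c = -4
v(h) = 1/9 (v(h) = 1/(6 + 3) = 1/9)
(v(2)*(-348 + 169) - 183467)*(-409264 - 182411) = ((-348 + 169)/9 - 183467)*(-409264 - 182411) = ((1/9)*(-179) - 183467)*(-591675) = (-179/9 - 183467)*(-591675) = -1651382/9*(-591675) = 325693814950/3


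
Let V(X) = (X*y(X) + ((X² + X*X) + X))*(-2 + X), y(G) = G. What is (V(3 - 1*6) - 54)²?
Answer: 30276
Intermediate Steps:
V(X) = (-2 + X)*(X + 3*X²) (V(X) = (X*X + ((X² + X*X) + X))*(-2 + X) = (X² + ((X² + X²) + X))*(-2 + X) = (X² + (2*X² + X))*(-2 + X) = (X² + (X + 2*X²))*(-2 + X) = (X + 3*X²)*(-2 + X) = (-2 + X)*(X + 3*X²))
(V(3 - 1*6) - 54)² = ((3 - 1*6)*(-2 - 5*(3 - 1*6) + 3*(3 - 1*6)²) - 54)² = ((3 - 6)*(-2 - 5*(3 - 6) + 3*(3 - 6)²) - 54)² = (-3*(-2 - 5*(-3) + 3*(-3)²) - 54)² = (-3*(-2 + 15 + 3*9) - 54)² = (-3*(-2 + 15 + 27) - 54)² = (-3*40 - 54)² = (-120 - 54)² = (-174)² = 30276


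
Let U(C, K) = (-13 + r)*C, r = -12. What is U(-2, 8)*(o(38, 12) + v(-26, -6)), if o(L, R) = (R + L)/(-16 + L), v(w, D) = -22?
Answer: -10850/11 ≈ -986.36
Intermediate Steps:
o(L, R) = (L + R)/(-16 + L)
U(C, K) = -25*C (U(C, K) = (-13 - 12)*C = -25*C)
U(-2, 8)*(o(38, 12) + v(-26, -6)) = (-25*(-2))*((38 + 12)/(-16 + 38) - 22) = 50*(50/22 - 22) = 50*((1/22)*50 - 22) = 50*(25/11 - 22) = 50*(-217/11) = -10850/11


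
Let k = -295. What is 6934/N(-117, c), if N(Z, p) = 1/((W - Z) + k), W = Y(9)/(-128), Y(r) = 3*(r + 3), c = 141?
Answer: -19779235/16 ≈ -1.2362e+6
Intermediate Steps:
Y(r) = 9 + 3*r (Y(r) = 3*(3 + r) = 9 + 3*r)
W = -9/32 (W = (9 + 3*9)/(-128) = (9 + 27)*(-1/128) = 36*(-1/128) = -9/32 ≈ -0.28125)
N(Z, p) = 1/(-9449/32 - Z) (N(Z, p) = 1/((-9/32 - Z) - 295) = 1/(-9449/32 - Z))
6934/N(-117, c) = 6934/((-32/(9449 + 32*(-117)))) = 6934/((-32/(9449 - 3744))) = 6934/((-32/5705)) = 6934/((-32*1/5705)) = 6934/(-32/5705) = 6934*(-5705/32) = -19779235/16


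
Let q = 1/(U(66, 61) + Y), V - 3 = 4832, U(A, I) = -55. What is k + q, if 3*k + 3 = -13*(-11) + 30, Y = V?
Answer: 812603/14340 ≈ 56.667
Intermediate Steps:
V = 4835 (V = 3 + 4832 = 4835)
Y = 4835
q = 1/4780 (q = 1/(-55 + 4835) = 1/4780 ≈ 0.00020921)
k = 170/3 (k = -1 + (-13*(-11) + 30)/3 = -1 + (143 + 30)/3 = -1 + (⅓)*173 = -1 + 173/3 = 170/3 ≈ 56.667)
k + q = 170/3 + 1/4780 = 812603/14340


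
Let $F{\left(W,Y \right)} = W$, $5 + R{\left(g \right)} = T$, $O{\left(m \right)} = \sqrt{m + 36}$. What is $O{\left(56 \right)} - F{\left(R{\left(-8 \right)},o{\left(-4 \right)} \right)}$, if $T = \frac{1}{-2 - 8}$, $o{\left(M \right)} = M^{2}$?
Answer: $\frac{51}{10} + 2 \sqrt{23} \approx 14.692$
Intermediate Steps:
$O{\left(m \right)} = \sqrt{36 + m}$
$T = - \frac{1}{10}$ ($T = \frac{1}{-10} = - \frac{1}{10} \approx -0.1$)
$R{\left(g \right)} = - \frac{51}{10}$ ($R{\left(g \right)} = -5 - \frac{1}{10} = - \frac{51}{10}$)
$O{\left(56 \right)} - F{\left(R{\left(-8 \right)},o{\left(-4 \right)} \right)} = \sqrt{36 + 56} - - \frac{51}{10} = \sqrt{92} + \frac{51}{10} = 2 \sqrt{23} + \frac{51}{10} = \frac{51}{10} + 2 \sqrt{23}$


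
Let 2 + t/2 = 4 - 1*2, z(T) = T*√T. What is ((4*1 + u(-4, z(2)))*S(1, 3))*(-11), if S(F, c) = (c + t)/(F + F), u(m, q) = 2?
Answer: -99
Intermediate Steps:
z(T) = T^(3/2)
t = 0 (t = -4 + 2*(4 - 1*2) = -4 + 2*(4 - 2) = -4 + 2*2 = -4 + 4 = 0)
S(F, c) = c/(2*F) (S(F, c) = (c + 0)/(F + F) = c/((2*F)) = c*(1/(2*F)) = c/(2*F))
((4*1 + u(-4, z(2)))*S(1, 3))*(-11) = ((4*1 + 2)*((½)*3/1))*(-11) = ((4 + 2)*((½)*3*1))*(-11) = (6*(3/2))*(-11) = 9*(-11) = -99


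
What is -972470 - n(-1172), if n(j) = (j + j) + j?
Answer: -968954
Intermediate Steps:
n(j) = 3*j (n(j) = 2*j + j = 3*j)
-972470 - n(-1172) = -972470 - 3*(-1172) = -972470 - 1*(-3516) = -972470 + 3516 = -968954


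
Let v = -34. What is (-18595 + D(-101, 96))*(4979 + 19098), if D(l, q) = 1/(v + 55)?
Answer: -9401924038/21 ≈ -4.4771e+8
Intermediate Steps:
D(l, q) = 1/21 (D(l, q) = 1/(-34 + 55) = 1/21)
(-18595 + D(-101, 96))*(4979 + 19098) = (-18595 + 1/21)*(4979 + 19098) = -390494/21*24077 = -9401924038/21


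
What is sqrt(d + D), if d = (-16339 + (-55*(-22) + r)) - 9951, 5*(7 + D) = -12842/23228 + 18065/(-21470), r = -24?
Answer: 4*I*sqrt(6098971413297652355)/62338145 ≈ 158.47*I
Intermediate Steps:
D = -453750304/62338145 (D = -7 + (-12842/23228 + 18065/(-21470))/5 = -7 + (-12842*1/23228 + 18065*(-1/21470))/5 = -7 + (-6421/11614 - 3613/4294)/5 = -7 + (1/5)*(-17383289/12467629) = -7 - 17383289/62338145 = -453750304/62338145 ≈ -7.2789)
d = -25104 (d = (-16339 + (-55*(-22) - 24)) - 9951 = (-16339 + (1210 - 24)) - 9951 = (-16339 + 1186) - 9951 = -15153 - 9951 = -25104)
sqrt(d + D) = sqrt(-25104 - 453750304/62338145) = sqrt(-1565390542384/62338145) = 4*I*sqrt(6098971413297652355)/62338145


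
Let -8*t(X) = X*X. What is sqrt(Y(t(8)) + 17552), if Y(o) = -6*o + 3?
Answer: sqrt(17603) ≈ 132.68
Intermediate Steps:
t(X) = -X**2/8 (t(X) = -X*X/8 = -X**2/8)
Y(o) = 3 - 6*o
sqrt(Y(t(8)) + 17552) = sqrt((3 - (-3)*8**2/4) + 17552) = sqrt((3 - (-3)*64/4) + 17552) = sqrt((3 - 6*(-8)) + 17552) = sqrt((3 + 48) + 17552) = sqrt(51 + 17552) = sqrt(17603)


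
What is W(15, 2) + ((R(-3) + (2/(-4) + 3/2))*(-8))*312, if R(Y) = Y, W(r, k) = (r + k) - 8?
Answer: 5001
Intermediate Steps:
W(r, k) = -8 + k + r (W(r, k) = (k + r) - 8 = -8 + k + r)
W(15, 2) + ((R(-3) + (2/(-4) + 3/2))*(-8))*312 = (-8 + 2 + 15) + ((-3 + (2/(-4) + 3/2))*(-8))*312 = 9 + ((-3 + (2*(-¼) + 3*(½)))*(-8))*312 = 9 + ((-3 + (-½ + 3/2))*(-8))*312 = 9 + ((-3 + 1)*(-8))*312 = 9 - 2*(-8)*312 = 9 + 16*312 = 9 + 4992 = 5001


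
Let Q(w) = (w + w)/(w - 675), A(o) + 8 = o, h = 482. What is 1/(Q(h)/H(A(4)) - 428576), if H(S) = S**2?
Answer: -772/330860913 ≈ -2.3333e-6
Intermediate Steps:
A(o) = -8 + o
Q(w) = 2*w/(-675 + w) (Q(w) = (2*w)/(-675 + w) = 2*w/(-675 + w))
1/(Q(h)/H(A(4)) - 428576) = 1/((2*482/(-675 + 482))/((-8 + 4)**2) - 428576) = 1/((2*482/(-193))/((-4)**2) - 428576) = 1/((2*482*(-1/193))/16 - 428576) = 1/(-964/193*1/16 - 428576) = 1/(-241/772 - 428576) = 1/(-330860913/772) = -772/330860913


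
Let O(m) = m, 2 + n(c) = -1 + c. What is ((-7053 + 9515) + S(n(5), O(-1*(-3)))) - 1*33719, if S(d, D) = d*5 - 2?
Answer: -31249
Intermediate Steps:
n(c) = -3 + c (n(c) = -2 + (-1 + c) = -3 + c)
S(d, D) = -2 + 5*d (S(d, D) = 5*d - 2 = -2 + 5*d)
((-7053 + 9515) + S(n(5), O(-1*(-3)))) - 1*33719 = ((-7053 + 9515) + (-2 + 5*(-3 + 5))) - 1*33719 = (2462 + (-2 + 5*2)) - 33719 = (2462 + (-2 + 10)) - 33719 = (2462 + 8) - 33719 = 2470 - 33719 = -31249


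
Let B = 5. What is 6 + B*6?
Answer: 36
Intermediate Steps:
6 + B*6 = 6 + 5*6 = 6 + 30 = 36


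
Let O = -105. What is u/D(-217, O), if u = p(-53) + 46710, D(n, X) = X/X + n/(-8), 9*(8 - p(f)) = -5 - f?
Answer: 1121104/675 ≈ 1660.9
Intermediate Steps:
p(f) = 77/9 + f/9 (p(f) = 8 - (-5 - f)/9 = 8 + (5/9 + f/9) = 77/9 + f/9)
D(n, X) = 1 - n/8 (D(n, X) = 1 + n*(-1/8) = 1 - n/8)
u = 140138/3 (u = (77/9 + (1/9)*(-53)) + 46710 = (77/9 - 53/9) + 46710 = 8/3 + 46710 = 140138/3 ≈ 46713.)
u/D(-217, O) = 140138/(3*(1 - 1/8*(-217))) = 140138/(3*(1 + 217/8)) = 140138/(3*(225/8)) = (140138/3)*(8/225) = 1121104/675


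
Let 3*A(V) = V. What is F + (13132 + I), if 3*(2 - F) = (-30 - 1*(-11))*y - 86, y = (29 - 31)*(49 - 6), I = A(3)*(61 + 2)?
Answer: 12681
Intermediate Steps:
A(V) = V/3
I = 63 (I = ((⅓)*3)*(61 + 2) = 1*63 = 63)
y = -86 (y = -2*43 = -86)
F = -514 (F = 2 - ((-30 - 1*(-11))*(-86) - 86)/3 = 2 - ((-30 + 11)*(-86) - 86)/3 = 2 - (-19*(-86) - 86)/3 = 2 - (1634 - 86)/3 = 2 - ⅓*1548 = 2 - 516 = -514)
F + (13132 + I) = -514 + (13132 + 63) = -514 + 13195 = 12681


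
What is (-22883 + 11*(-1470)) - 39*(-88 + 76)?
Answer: -38585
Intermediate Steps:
(-22883 + 11*(-1470)) - 39*(-88 + 76) = (-22883 - 16170) - 39*(-12) = -39053 + 468 = -38585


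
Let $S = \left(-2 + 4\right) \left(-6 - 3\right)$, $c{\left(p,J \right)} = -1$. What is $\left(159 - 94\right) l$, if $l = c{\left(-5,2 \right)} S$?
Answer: $1170$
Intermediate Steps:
$S = -18$ ($S = 2 \left(-9\right) = -18$)
$l = 18$ ($l = \left(-1\right) \left(-18\right) = 18$)
$\left(159 - 94\right) l = \left(159 - 94\right) 18 = 65 \cdot 18 = 1170$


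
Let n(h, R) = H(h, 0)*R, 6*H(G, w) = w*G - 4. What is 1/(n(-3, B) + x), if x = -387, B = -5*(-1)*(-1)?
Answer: -3/1151 ≈ -0.0026064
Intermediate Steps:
B = -5 (B = 5*(-1) = -5)
H(G, w) = -2/3 + G*w/6 (H(G, w) = (w*G - 4)/6 = (G*w - 4)/6 = (-4 + G*w)/6 = -2/3 + G*w/6)
n(h, R) = -2*R/3 (n(h, R) = (-2/3 + (1/6)*h*0)*R = (-2/3 + 0)*R = -2*R/3)
1/(n(-3, B) + x) = 1/(-2/3*(-5) - 387) = 1/(10/3 - 387) = 1/(-1151/3) = -3/1151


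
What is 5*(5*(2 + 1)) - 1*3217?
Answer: -3142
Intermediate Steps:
5*(5*(2 + 1)) - 1*3217 = 5*(5*3) - 3217 = 5*15 - 3217 = 75 - 3217 = -3142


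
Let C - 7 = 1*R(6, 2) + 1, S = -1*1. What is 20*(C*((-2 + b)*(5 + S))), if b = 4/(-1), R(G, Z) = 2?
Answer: -4800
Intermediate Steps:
S = -1
b = -4 (b = 4*(-1) = -4)
C = 10 (C = 7 + (1*2 + 1) = 7 + (2 + 1) = 7 + 3 = 10)
20*(C*((-2 + b)*(5 + S))) = 20*(10*((-2 - 4)*(5 - 1))) = 20*(10*(-6*4)) = 20*(10*(-24)) = 20*(-240) = -4800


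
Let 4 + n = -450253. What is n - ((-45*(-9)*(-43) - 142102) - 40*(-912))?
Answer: -327220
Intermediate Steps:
n = -450257 (n = -4 - 450253 = -450257)
n - ((-45*(-9)*(-43) - 142102) - 40*(-912)) = -450257 - ((-45*(-9)*(-43) - 142102) - 40*(-912)) = -450257 - ((405*(-43) - 142102) + 36480) = -450257 - ((-17415 - 142102) + 36480) = -450257 - (-159517 + 36480) = -450257 - 1*(-123037) = -450257 + 123037 = -327220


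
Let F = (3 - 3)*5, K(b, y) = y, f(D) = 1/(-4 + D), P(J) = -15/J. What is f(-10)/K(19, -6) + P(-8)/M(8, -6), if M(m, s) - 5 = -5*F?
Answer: 65/168 ≈ 0.38690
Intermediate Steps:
F = 0 (F = 0*5 = 0)
M(m, s) = 5 (M(m, s) = 5 - 5*0 = 5 + 0 = 5)
f(-10)/K(19, -6) + P(-8)/M(8, -6) = 1/(-4 - 10*(-6)) - 15/(-8)/5 = -⅙/(-14) - 15*(-⅛)*(⅕) = -1/14*(-⅙) + (15/8)*(⅕) = 1/84 + 3/8 = 65/168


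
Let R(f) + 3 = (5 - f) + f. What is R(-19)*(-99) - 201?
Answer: -399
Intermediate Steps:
R(f) = 2 (R(f) = -3 + ((5 - f) + f) = -3 + 5 = 2)
R(-19)*(-99) - 201 = 2*(-99) - 201 = -198 - 201 = -399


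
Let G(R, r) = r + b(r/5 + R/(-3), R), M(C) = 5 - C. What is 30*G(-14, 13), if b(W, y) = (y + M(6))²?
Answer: 7140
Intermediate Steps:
b(W, y) = (-1 + y)² (b(W, y) = (y + (5 - 1*6))² = (y + (5 - 6))² = (y - 1)² = (-1 + y)²)
G(R, r) = r + (-1 + R)²
30*G(-14, 13) = 30*(13 + (-1 - 14)²) = 30*(13 + (-15)²) = 30*(13 + 225) = 30*238 = 7140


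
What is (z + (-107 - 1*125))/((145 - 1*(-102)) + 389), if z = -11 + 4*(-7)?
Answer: -271/636 ≈ -0.42610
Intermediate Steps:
z = -39 (z = -11 - 28 = -39)
(z + (-107 - 1*125))/((145 - 1*(-102)) + 389) = (-39 + (-107 - 1*125))/((145 - 1*(-102)) + 389) = (-39 + (-107 - 125))/((145 + 102) + 389) = (-39 - 232)/(247 + 389) = -271/636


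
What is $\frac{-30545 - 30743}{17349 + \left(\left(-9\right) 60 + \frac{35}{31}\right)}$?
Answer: $- \frac{949964}{260557} \approx -3.6459$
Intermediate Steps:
$\frac{-30545 - 30743}{17349 + \left(\left(-9\right) 60 + \frac{35}{31}\right)} = - \frac{61288}{17349 + \left(-540 + 35 \cdot \frac{1}{31}\right)} = - \frac{61288}{17349 + \left(-540 + \frac{35}{31}\right)} = - \frac{61288}{17349 - \frac{16705}{31}} = - \frac{61288}{\frac{521114}{31}} = \left(-61288\right) \frac{31}{521114} = - \frac{949964}{260557}$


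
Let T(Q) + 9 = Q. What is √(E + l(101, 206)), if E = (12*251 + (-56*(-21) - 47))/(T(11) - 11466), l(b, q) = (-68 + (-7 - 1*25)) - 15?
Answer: I*√3790287866/5732 ≈ 10.741*I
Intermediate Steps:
T(Q) = -9 + Q
l(b, q) = -115 (l(b, q) = (-68 + (-7 - 25)) - 15 = (-68 - 32) - 15 = -100 - 15 = -115)
E = -4141/11464 (E = (12*251 + (-56*(-21) - 47))/((-9 + 11) - 11466) = (3012 + (1176 - 47))/(2 - 11466) = (3012 + 1129)/(-11464) = 4141*(-1/11464) = -4141/11464 ≈ -0.36122)
√(E + l(101, 206)) = √(-4141/11464 - 115) = √(-1322501/11464) = I*√3790287866/5732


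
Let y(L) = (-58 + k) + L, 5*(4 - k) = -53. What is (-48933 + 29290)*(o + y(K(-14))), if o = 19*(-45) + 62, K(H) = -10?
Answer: 83129176/5 ≈ 1.6626e+7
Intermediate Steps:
k = 73/5 (k = 4 - 1/5*(-53) = 4 + 53/5 = 73/5 ≈ 14.600)
o = -793 (o = -855 + 62 = -793)
y(L) = -217/5 + L (y(L) = (-58 + 73/5) + L = -217/5 + L)
(-48933 + 29290)*(o + y(K(-14))) = (-48933 + 29290)*(-793 + (-217/5 - 10)) = -19643*(-793 - 267/5) = -19643*(-4232/5) = 83129176/5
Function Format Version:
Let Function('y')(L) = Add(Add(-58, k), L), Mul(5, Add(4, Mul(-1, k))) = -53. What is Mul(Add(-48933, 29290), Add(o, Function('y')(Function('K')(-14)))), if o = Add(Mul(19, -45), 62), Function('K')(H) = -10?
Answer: Rational(83129176, 5) ≈ 1.6626e+7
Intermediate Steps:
k = Rational(73, 5) (k = Add(4, Mul(Rational(-1, 5), -53)) = Add(4, Rational(53, 5)) = Rational(73, 5) ≈ 14.600)
o = -793 (o = Add(-855, 62) = -793)
Function('y')(L) = Add(Rational(-217, 5), L) (Function('y')(L) = Add(Add(-58, Rational(73, 5)), L) = Add(Rational(-217, 5), L))
Mul(Add(-48933, 29290), Add(o, Function('y')(Function('K')(-14)))) = Mul(Add(-48933, 29290), Add(-793, Add(Rational(-217, 5), -10))) = Mul(-19643, Add(-793, Rational(-267, 5))) = Mul(-19643, Rational(-4232, 5)) = Rational(83129176, 5)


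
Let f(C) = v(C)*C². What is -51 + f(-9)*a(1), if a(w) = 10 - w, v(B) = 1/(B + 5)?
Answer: -933/4 ≈ -233.25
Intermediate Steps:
v(B) = 1/(5 + B)
f(C) = C²/(5 + C)
-51 + f(-9)*a(1) = -51 + ((-9)²/(5 - 9))*(10 - 1*1) = -51 + (81/(-4))*(10 - 1) = -51 + (81*(-¼))*9 = -51 - 81/4*9 = -51 - 729/4 = -933/4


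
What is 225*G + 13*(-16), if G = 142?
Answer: 31742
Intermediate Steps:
225*G + 13*(-16) = 225*142 + 13*(-16) = 31950 - 208 = 31742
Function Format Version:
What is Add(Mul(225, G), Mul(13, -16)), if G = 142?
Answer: 31742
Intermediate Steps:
Add(Mul(225, G), Mul(13, -16)) = Add(Mul(225, 142), Mul(13, -16)) = Add(31950, -208) = 31742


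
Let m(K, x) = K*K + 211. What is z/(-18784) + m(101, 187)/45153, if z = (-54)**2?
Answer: 15978215/212038488 ≈ 0.075355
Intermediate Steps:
m(K, x) = 211 + K**2 (m(K, x) = K**2 + 211 = 211 + K**2)
z = 2916
z/(-18784) + m(101, 187)/45153 = 2916/(-18784) + (211 + 101**2)/45153 = 2916*(-1/18784) + (211 + 10201)*(1/45153) = -729/4696 + 10412*(1/45153) = -729/4696 + 10412/45153 = 15978215/212038488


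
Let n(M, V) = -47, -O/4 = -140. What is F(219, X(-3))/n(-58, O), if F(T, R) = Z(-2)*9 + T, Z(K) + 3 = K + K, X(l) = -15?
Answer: -156/47 ≈ -3.3191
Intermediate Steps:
O = 560 (O = -4*(-140) = 560)
Z(K) = -3 + 2*K (Z(K) = -3 + (K + K) = -3 + 2*K)
F(T, R) = -63 + T (F(T, R) = (-3 + 2*(-2))*9 + T = (-3 - 4)*9 + T = -7*9 + T = -63 + T)
F(219, X(-3))/n(-58, O) = (-63 + 219)/(-47) = 156*(-1/47) = -156/47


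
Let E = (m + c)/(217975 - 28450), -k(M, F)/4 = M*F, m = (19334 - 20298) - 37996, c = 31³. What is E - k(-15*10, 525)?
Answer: -59700384169/189525 ≈ -3.1500e+5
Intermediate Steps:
c = 29791
m = -38960 (m = -964 - 37996 = -38960)
k(M, F) = -4*F*M (k(M, F) = -4*M*F = -4*F*M)
E = -9169/189525 (E = (-38960 + 29791)/(217975 - 28450) = -9169/189525 ≈ -0.048379)
E - k(-15*10, 525) = -9169/189525 - (-4)*525*(-15*10) = -9169/189525 - (-4)*525*(-150) = -9169/189525 - 1*315000 = -9169/189525 - 315000 = -59700384169/189525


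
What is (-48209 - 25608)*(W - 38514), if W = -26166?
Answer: 4774483560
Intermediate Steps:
(-48209 - 25608)*(W - 38514) = (-48209 - 25608)*(-26166 - 38514) = -73817*(-64680) = 4774483560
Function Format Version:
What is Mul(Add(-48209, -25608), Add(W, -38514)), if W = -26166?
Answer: 4774483560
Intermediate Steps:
Mul(Add(-48209, -25608), Add(W, -38514)) = Mul(Add(-48209, -25608), Add(-26166, -38514)) = Mul(-73817, -64680) = 4774483560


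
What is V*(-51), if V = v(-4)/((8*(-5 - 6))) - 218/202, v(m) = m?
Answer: 117147/2222 ≈ 52.721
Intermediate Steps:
V = -2297/2222 (V = -4*1/(8*(-5 - 6)) - 218/202 = -4/(8*(-11)) - 218*1/202 = -4/(-88) - 109/101 = -4*(-1/88) - 109/101 = 1/22 - 109/101 = -2297/2222 ≈ -1.0338)
V*(-51) = -2297/2222*(-51) = 117147/2222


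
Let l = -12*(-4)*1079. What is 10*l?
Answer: 517920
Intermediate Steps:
l = 51792 (l = 48*1079 = 51792)
10*l = 10*51792 = 517920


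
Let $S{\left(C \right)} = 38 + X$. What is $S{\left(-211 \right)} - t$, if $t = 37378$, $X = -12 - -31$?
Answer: $-37321$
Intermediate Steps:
$X = 19$ ($X = -12 + 31 = 19$)
$S{\left(C \right)} = 57$ ($S{\left(C \right)} = 38 + 19 = 57$)
$S{\left(-211 \right)} - t = 57 - 37378 = -37321$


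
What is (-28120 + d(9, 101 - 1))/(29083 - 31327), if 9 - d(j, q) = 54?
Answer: 28165/2244 ≈ 12.551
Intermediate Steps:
d(j, q) = -45 (d(j, q) = 9 - 1*54 = 9 - 54 = -45)
(-28120 + d(9, 101 - 1))/(29083 - 31327) = (-28120 - 45)/(29083 - 31327) = -28165/(-2244) = -28165*(-1/2244) = 28165/2244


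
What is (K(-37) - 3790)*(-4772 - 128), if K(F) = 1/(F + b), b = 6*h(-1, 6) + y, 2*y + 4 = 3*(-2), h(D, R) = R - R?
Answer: 55713350/3 ≈ 1.8571e+7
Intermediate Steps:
h(D, R) = 0
y = -5 (y = -2 + (3*(-2))/2 = -2 + (½)*(-6) = -2 - 3 = -5)
b = -5 (b = 6*0 - 5 = 0 - 5 = -5)
K(F) = 1/(-5 + F) (K(F) = 1/(F - 5) = 1/(-5 + F))
(K(-37) - 3790)*(-4772 - 128) = (1/(-5 - 37) - 3790)*(-4772 - 128) = (1/(-42) - 3790)*(-4900) = (-1/42 - 3790)*(-4900) = -159181/42*(-4900) = 55713350/3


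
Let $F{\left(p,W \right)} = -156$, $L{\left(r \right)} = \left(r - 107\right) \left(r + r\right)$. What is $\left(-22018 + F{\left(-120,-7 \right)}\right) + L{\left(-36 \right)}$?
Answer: $-11878$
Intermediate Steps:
$L{\left(r \right)} = 2 r \left(-107 + r\right)$ ($L{\left(r \right)} = \left(-107 + r\right) 2 r = 2 r \left(-107 + r\right)$)
$\left(-22018 + F{\left(-120,-7 \right)}\right) + L{\left(-36 \right)} = \left(-22018 - 156\right) + 2 \left(-36\right) \left(-107 - 36\right) = -22174 + 2 \left(-36\right) \left(-143\right) = -22174 + 10296 = -11878$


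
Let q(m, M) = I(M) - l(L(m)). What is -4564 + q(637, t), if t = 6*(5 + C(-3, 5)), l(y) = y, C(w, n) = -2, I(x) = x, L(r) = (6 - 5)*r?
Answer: -5183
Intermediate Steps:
L(r) = r (L(r) = 1*r = r)
t = 18 (t = 6*(5 - 2) = 6*3 = 18)
q(m, M) = M - m
-4564 + q(637, t) = -4564 + (18 - 1*637) = -4564 + (18 - 637) = -4564 - 619 = -5183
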